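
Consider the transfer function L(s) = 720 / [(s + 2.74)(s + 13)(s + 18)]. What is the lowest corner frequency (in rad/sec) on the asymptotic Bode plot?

2.74 rad/sec

Break frequencies occur at each pole and zero magnitude: 2.74 rad/sec, 13 rad/sec, 18 rad/sec.
The lowest is 2.74 rad/sec.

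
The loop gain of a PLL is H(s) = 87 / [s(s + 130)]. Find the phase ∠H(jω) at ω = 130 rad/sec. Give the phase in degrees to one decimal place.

-135.0°

∠(j130 + 130) = arctan(130/130) = 45.00°
∠(j130) = 90.00°
∠H(j130) = − (45.00° + 90.00°) = -135.00°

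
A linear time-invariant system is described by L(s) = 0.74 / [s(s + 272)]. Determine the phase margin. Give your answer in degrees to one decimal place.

90.0 deg

Gain crossover: |L(jω)| = 1 at ω ≈ 0.00272 rad s⁻¹.
∠L(j0.00272) = −90° − arctan(0.00272/272) ≈ -90.00°
PM = 180° + (-90.00°) = 90.00°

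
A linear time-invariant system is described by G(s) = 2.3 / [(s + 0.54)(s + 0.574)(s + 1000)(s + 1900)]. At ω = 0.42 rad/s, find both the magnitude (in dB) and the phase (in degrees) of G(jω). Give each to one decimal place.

|G| = -112.1 dB, ∠G = -74.1°

|j0.42 + 0.54| = √(0.42² + 0.54²) = 0.6841
|j0.42 + 0.574| = √(0.42² + 0.574²) = 0.7112
|j0.42 + 1000| = √(0.42² + 1000²) = 1000
|j0.42 + 1900| = √(0.42² + 1900²) = 1900
|G(j0.42)| = 2.3 / (0.6841 × 0.7112 × 1000 × 1900) = 2.4879e-06
20 log₁₀(2.4879e-06) = -112.08 dB
∠(j0.42 + 0.54) = arctan(0.42/0.54) = 37.87°
∠(j0.42 + 0.574) = arctan(0.42/0.574) = 36.19°
∠(j0.42 + 1000) = arctan(0.42/1000) = 0.02°
∠(j0.42 + 1900) = arctan(0.42/1900) = 0.01°
∠G(j0.42) = − (37.87° + 36.19° + 0.02° + 0.01°) = -74.10°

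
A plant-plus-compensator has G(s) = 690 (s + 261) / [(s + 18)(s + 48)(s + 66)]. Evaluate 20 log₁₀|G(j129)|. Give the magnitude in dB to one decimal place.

-22.2 dB

|j129 + 261| = √(129² + 261²) = 291.1
|j129 + 18| = √(129² + 18²) = 130.2
|j129 + 48| = √(129² + 48²) = 137.6
|j129 + 66| = √(129² + 66²) = 144.9
|G(j129)| = 690 × 291.1 / (130.2 × 137.6 × 144.9) = 0.07733
20 log₁₀(0.07733) = -22.23 dB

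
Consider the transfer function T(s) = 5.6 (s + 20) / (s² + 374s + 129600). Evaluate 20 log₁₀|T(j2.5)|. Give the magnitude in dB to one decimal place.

-61.2 dB

|j2.5 + 20| = √(2.5² + 20²) = 20.16
|(j2.5)² + 374(j2.5) + 129600| = |1.2959e+05 + j935| = 1.296e+05
|T(j2.5)| = 5.6 × 20.16 / 1.296e+05 = 0.00087094
20 log₁₀(0.00087094) = -61.20 dB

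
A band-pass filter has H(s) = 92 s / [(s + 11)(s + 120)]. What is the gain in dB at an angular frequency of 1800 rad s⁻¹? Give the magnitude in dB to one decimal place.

-25.8 dB

|j1800| = 1800
|j1800 + 11| = √(1800² + 11²) = 1800
|j1800 + 120| = √(1800² + 120²) = 1804
|H(j1800)| = 92 × 1800 / (1800 × 1804) = 0.050997
20 log₁₀(0.050997) = -25.85 dB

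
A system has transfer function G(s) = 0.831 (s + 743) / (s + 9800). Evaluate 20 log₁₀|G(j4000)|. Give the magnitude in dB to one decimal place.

|j4000 + 743| = √(4000² + 743²) = 4068
|j4000 + 9800| = √(4000² + 9800²) = 1.058e+04
|G(j4000)| = 0.831 × 4068 / 1.058e+04 = 0.3194
20 log₁₀(0.3194) = -9.91 dB

-9.9 dB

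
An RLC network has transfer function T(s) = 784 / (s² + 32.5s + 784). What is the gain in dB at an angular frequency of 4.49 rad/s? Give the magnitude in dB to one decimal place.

0.1 dB

|(j4.49)² + 32.5(j4.49) + 784| = |763.84 + j145.93| = 777.7
|T(j4.49)| = 784 / 777.7 = 1.0082
20 log₁₀(1.0082) = 0.07 dB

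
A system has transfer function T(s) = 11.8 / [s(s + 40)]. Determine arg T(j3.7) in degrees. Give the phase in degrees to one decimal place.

∠(j3.7 + 40) = arctan(3.7/40) = 5.28°
∠(j3.7) = 90.00°
∠T(j3.7) = − (5.28° + 90.00°) = -95.28°

-95.3°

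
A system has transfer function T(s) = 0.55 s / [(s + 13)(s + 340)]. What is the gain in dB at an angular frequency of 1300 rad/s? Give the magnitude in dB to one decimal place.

-67.8 dB

|j1300| = 1300
|j1300 + 13| = √(1300² + 13²) = 1300
|j1300 + 340| = √(1300² + 340²) = 1344
|T(j1300)| = 0.55 × 1300 / (1300 × 1344) = 0.00040929
20 log₁₀(0.00040929) = -67.76 dB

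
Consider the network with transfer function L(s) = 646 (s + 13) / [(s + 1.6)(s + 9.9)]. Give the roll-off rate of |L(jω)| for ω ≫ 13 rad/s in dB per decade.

With 1 zero and 2 poles, the high-frequency asymptotic slope is 20 × (1 − 2) = -20 dB/decade.

-20 dB/decade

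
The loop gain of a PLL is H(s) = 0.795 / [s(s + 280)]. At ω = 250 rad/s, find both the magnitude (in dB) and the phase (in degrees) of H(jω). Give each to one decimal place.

|H| = -101.4 dB, ∠H = -131.8°

|j250 + 280| = √(250² + 280²) = 375.4
|j250| = 250
|H(j250)| = 0.795 / (375.4 × 250) = 8.4717e-06
20 log₁₀(8.4717e-06) = -101.44 dB
∠(j250 + 280) = arctan(250/280) = 41.76°
∠(j250) = 90.00°
∠H(j250) = − (41.76° + 90.00°) = -131.76°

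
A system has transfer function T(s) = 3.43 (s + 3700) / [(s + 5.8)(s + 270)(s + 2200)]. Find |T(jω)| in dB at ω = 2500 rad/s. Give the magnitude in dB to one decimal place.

|j2500 + 3700| = √(2500² + 3700²) = 4465
|j2500 + 5.8| = √(2500² + 5.8²) = 2500
|j2500 + 270| = √(2500² + 270²) = 2515
|j2500 + 2200| = √(2500² + 2200²) = 3330
|T(j2500)| = 3.43 × 4465 / (2500 × 2515 × 3330) = 7.3163e-07
20 log₁₀(7.3163e-07) = -122.71 dB

-122.7 dB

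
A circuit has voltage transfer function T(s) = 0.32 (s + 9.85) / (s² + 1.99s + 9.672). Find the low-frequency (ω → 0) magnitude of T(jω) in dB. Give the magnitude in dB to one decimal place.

T(0) = 0.32 × 9.85 / 9.672 = 0.32589
20 log₁₀(0.32589) = -9.74 dB

-9.7 dB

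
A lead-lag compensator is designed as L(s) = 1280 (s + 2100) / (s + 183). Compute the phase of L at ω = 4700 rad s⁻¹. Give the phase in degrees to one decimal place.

∠(j4700 + 2100) = arctan(4700/2100) = 65.92°
∠(j4700 + 183) = arctan(4700/183) = 87.77°
∠L(j4700) = 65.92° − 87.77° = -21.85°

-21.8°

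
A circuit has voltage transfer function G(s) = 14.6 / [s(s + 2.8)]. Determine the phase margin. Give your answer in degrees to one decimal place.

Gain crossover: |G(jω)| = 1 at ω ≈ 3.35 rad/s.
∠G(j3.35) = −90° − arctan(3.35/2.8) ≈ -140.08°
PM = 180° + (-140.08°) = 39.92°

39.9°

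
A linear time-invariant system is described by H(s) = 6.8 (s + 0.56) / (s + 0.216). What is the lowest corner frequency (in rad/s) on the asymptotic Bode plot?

Break frequencies occur at each pole and zero magnitude: 0.216 rad/s, 0.56 rad/s.
The lowest is 0.216 rad/s.

0.216 rad/s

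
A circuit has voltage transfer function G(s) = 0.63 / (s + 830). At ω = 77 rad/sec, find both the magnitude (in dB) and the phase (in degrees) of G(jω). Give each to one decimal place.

|j77 + 830| = √(77² + 830²) = 833.6
|G(j77)| = 0.63 / 833.6 = 0.00075579
20 log₁₀(0.00075579) = -62.43 dB
∠(j77 + 830) = arctan(77/830) = 5.30°
∠G(j77) = −5.30° = -5.30°

|G| = -62.4 dB, ∠G = -5.3°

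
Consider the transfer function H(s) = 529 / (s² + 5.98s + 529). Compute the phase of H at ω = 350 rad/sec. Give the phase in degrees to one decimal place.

∠[(j350)² + 5.98(j350) + 529] = ∠[-1.2197e+05 + j2093] = 179.02°
∠H(j350) = −179.02° = -179.02°

-179.0 deg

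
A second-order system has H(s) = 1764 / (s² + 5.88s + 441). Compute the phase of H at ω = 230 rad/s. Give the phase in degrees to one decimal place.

∠[(j230)² + 5.88(j230) + 441] = ∠[-52459 + j1352.4] = 178.52°
∠H(j230) = −178.52° = -178.52°

-178.5 deg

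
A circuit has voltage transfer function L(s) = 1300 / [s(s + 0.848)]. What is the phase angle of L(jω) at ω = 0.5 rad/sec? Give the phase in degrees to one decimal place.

∠(j0.5 + 0.848) = arctan(0.5/0.848) = 30.52°
∠(j0.5) = 90.00°
∠L(j0.5) = − (30.52° + 90.00°) = -120.52°

-120.5°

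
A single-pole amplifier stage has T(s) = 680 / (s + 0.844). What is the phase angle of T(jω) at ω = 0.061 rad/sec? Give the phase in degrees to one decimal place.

∠(j0.061 + 0.844) = arctan(0.061/0.844) = 4.13°
∠T(j0.061) = −4.13° = -4.13°

-4.1°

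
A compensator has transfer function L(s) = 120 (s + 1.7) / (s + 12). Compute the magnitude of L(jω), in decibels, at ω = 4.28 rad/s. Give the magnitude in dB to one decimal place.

32.7 dB

|j4.28 + 1.7| = √(4.28² + 1.7²) = 4.605
|j4.28 + 12| = √(4.28² + 12²) = 12.74
|L(j4.28)| = 120 × 4.605 / 12.74 = 43.376
20 log₁₀(43.376) = 32.75 dB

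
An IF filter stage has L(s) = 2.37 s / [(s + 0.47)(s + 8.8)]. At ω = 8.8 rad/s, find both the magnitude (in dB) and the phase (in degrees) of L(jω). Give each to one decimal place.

|j8.8| = 8.8
|j8.8 + 0.47| = √(8.8² + 0.47²) = 8.813
|j8.8 + 8.8| = √(8.8² + 8.8²) = 12.45
|L(j8.8)| = 2.37 × 8.8 / (8.813 × 12.45) = 0.19017
20 log₁₀(0.19017) = -14.42 dB
∠(j8.8) = 90.00°
∠(j8.8 + 0.47) = arctan(8.8/0.47) = 86.94°
∠(j8.8 + 8.8) = arctan(8.8/8.8) = 45.00°
∠L(j8.8) = 90.00° − (86.94° + 45.00°) = -41.94°

|L| = -14.4 dB, ∠L = -41.9°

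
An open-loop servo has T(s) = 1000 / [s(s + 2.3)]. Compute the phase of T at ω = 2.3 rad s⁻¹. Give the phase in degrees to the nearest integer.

-135°

∠(j2.3 + 2.3) = arctan(2.3/2.3) = 45.00°
∠(j2.3) = 90.00°
∠T(j2.3) = − (45.00° + 90.00°) = -135.00°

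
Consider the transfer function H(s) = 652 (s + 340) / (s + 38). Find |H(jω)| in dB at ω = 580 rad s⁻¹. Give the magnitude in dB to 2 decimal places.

57.55 dB

|j580 + 340| = √(580² + 340²) = 672.3
|j580 + 38| = √(580² + 38²) = 581.2
|H(j580)| = 652 × 672.3 / 581.2 = 754.15
20 log₁₀(754.15) = 57.549 dB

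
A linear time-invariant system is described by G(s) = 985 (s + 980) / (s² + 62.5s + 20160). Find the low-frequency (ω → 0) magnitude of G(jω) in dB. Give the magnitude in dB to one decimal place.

G(0) = 985 × 980 / 20160 = 47.882
20 log₁₀(47.882) = 33.60 dB

33.6 dB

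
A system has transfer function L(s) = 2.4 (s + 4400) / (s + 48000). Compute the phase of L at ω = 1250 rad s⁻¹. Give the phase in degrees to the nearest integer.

∠(j1250 + 4400) = arctan(1250/4400) = 15.86°
∠(j1250 + 48000) = arctan(1250/48000) = 1.49°
∠L(j1250) = 15.86° − 1.49° = 14.37°

14°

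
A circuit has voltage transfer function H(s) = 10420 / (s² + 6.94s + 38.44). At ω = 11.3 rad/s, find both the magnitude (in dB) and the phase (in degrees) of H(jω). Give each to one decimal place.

|H| = 38.9 dB, ∠H = -138.7°

|(j11.3)² + 6.94(j11.3) + 38.44| = |-89.25 + j78.422| = 118.8
|H(j11.3)| = 10420 / 118.8 = 87.704
20 log₁₀(87.704) = 38.86 dB
∠[(j11.3)² + 6.94(j11.3) + 38.44] = ∠[-89.25 + j78.422] = 138.69°
∠H(j11.3) = −138.69° = -138.69°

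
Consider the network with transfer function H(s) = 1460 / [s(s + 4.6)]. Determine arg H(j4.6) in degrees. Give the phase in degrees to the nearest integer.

-135 deg

∠(j4.6 + 4.6) = arctan(4.6/4.6) = 45.00°
∠(j4.6) = 90.00°
∠H(j4.6) = − (45.00° + 90.00°) = -135.00°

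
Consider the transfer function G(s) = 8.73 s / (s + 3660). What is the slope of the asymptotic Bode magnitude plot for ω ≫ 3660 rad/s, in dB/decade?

0 dB/decade

With 1 zero and 1 pole, the high-frequency asymptotic slope is 20 × (1 − 1) = 0 dB/decade.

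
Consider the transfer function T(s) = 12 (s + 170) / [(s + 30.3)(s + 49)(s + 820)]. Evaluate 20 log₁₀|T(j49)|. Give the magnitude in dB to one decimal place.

|j49 + 170| = √(49² + 170²) = 176.9
|j49 + 30.3| = √(49² + 30.3²) = 57.61
|j49 + 49| = √(49² + 49²) = 69.3
|j49 + 820| = √(49² + 820²) = 821.5
|T(j49)| = 12 × 176.9 / (57.61 × 69.3 × 821.5) = 0.00064737
20 log₁₀(0.00064737) = -63.78 dB

-63.8 dB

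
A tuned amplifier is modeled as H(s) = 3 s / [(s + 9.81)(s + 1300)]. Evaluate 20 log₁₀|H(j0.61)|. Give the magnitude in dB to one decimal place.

-76.9 dB

|j0.61| = 0.61
|j0.61 + 9.81| = √(0.61² + 9.81²) = 9.829
|j0.61 + 1300| = √(0.61² + 1300²) = 1300
|H(j0.61)| = 3 × 0.61 / (9.829 × 1300) = 0.00014322
20 log₁₀(0.00014322) = -76.88 dB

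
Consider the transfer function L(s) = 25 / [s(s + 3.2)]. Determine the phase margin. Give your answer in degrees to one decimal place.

35.3°

Gain crossover: |L(jω)| = 1 at ω ≈ 4.52 rad s⁻¹.
∠L(j4.52) = −90° − arctan(4.52/3.2) ≈ -144.68°
PM = 180° + (-144.68°) = 35.32°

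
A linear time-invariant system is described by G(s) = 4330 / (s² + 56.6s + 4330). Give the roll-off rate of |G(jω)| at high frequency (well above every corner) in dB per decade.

-40 dB/decade

With 0 zeros and 2 poles, the high-frequency asymptotic slope is 20 × (0 − 2) = -40 dB/decade.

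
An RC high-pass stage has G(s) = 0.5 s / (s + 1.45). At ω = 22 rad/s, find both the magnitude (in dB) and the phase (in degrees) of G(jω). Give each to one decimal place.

|j22| = 22
|j22 + 1.45| = √(22² + 1.45²) = 22.05
|G(j22)| = 0.5 × 22 / 22.05 = 0.49892
20 log₁₀(0.49892) = -6.04 dB
∠(j22) = 90.00°
∠(j22 + 1.45) = arctan(22/1.45) = 86.23°
∠G(j22) = 90.00° − 86.23° = 3.77°

|G| = -6.0 dB, ∠G = 3.8°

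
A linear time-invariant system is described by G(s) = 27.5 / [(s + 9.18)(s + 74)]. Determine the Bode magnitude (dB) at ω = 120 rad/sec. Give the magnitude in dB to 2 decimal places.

|j120 + 9.18| = √(120² + 9.18²) = 120.4
|j120 + 74| = √(120² + 74²) = 141
|G(j120)| = 27.5 / (120.4 × 141) = 0.0016208
20 log₁₀(0.0016208) = -55.806 dB

-55.81 dB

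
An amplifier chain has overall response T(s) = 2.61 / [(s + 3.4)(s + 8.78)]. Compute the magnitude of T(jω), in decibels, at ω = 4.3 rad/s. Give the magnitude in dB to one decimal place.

|j4.3 + 3.4| = √(4.3² + 3.4²) = 5.482
|j4.3 + 8.78| = √(4.3² + 8.78²) = 9.776
|T(j4.3)| = 2.61 / (5.482 × 9.776) = 0.048701
20 log₁₀(0.048701) = -26.25 dB

-26.2 dB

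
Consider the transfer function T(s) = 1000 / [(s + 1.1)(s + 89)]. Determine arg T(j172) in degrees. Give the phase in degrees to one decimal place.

∠(j172 + 1.1) = arctan(172/1.1) = 89.63°
∠(j172 + 89) = arctan(172/89) = 62.64°
∠T(j172) = − (89.63° + 62.64°) = -152.27°

-152.3°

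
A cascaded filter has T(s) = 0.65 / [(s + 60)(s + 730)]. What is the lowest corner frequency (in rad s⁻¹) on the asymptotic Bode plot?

Break frequencies occur at each pole and zero magnitude: 60 rad s⁻¹, 730 rad s⁻¹.
The lowest is 60 rad s⁻¹.

60 rad s⁻¹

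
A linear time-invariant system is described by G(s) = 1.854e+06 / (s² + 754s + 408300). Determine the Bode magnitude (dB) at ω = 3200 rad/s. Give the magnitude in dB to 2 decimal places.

-14.74 dB

|(j3200)² + 754(j3200) + 408300| = |-9.8317e+06 + j2.4128e+06| = 1.012e+07
|G(j3200)| = 1.854e+06 / 1.012e+07 = 0.18314
20 log₁₀(0.18314) = -14.744 dB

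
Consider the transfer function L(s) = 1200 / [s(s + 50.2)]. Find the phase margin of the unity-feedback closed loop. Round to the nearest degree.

Gain crossover: |L(jω)| = 1 at ω ≈ 21.9 rad/s.
∠L(j21.9) = −90° − arctan(21.9/50.2) ≈ -113.58°
PM = 180° + (-113.58°) = 66.42°

66°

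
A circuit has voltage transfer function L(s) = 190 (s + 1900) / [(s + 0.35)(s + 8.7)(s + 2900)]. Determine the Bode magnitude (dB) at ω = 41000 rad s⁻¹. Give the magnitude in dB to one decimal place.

-138.9 dB

|j41000 + 1900| = √(41000² + 1900²) = 4.104e+04
|j41000 + 0.35| = √(41000² + 0.35²) = 4.1e+04
|j41000 + 8.7| = √(41000² + 8.7²) = 4.1e+04
|j41000 + 2900| = √(41000² + 2900²) = 4.11e+04
|L(j41000)| = 190 × 4.104e+04 / (4.1e+04 × 4.1e+04 × 4.11e+04) = 1.1287e-07
20 log₁₀(1.1287e-07) = -138.95 dB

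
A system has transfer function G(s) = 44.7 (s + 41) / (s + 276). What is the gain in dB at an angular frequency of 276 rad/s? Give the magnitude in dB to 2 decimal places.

|j276 + 41| = √(276² + 41²) = 279
|j276 + 276| = √(276² + 276²) = 390.3
|G(j276)| = 44.7 × 279 / 390.3 = 31.955
20 log₁₀(31.955) = 30.091 dB

30.09 dB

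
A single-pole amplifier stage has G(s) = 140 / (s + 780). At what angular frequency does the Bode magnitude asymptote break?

780 rad/s

The single real pole at s = −780 gives a corner at ω = 780 rad/s.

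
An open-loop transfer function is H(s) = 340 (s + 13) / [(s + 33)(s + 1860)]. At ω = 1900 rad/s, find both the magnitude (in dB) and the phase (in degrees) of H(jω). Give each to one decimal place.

|j1900 + 13| = √(1900² + 13²) = 1900
|j1900 + 33| = √(1900² + 33²) = 1900
|j1900 + 1860| = √(1900² + 1860²) = 2659
|H(j1900)| = 340 × 1900 / (1900 × 2659) = 0.12786
20 log₁₀(0.12786) = -17.87 dB
∠(j1900 + 13) = arctan(1900/13) = 89.61°
∠(j1900 + 33) = arctan(1900/33) = 89.00°
∠(j1900 + 1860) = arctan(1900/1860) = 45.61°
∠H(j1900) = 89.61° − (89.00° + 45.61°) = -45.01°

|H| = -17.9 dB, ∠H = -45.0 deg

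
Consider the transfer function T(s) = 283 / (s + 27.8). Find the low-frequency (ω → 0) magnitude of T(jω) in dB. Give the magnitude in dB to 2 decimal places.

T(0) = 283 / 27.8 = 10.18
20 log₁₀(10.18) = 20.155 dB

20.15 dB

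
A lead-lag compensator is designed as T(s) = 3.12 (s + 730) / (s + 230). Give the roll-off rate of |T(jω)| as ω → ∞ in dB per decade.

With 1 zero and 1 pole, the high-frequency asymptotic slope is 20 × (1 − 1) = 0 dB/decade.

0 dB/decade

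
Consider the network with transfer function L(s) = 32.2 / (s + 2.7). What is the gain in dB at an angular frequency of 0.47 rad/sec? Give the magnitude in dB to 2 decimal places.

21.40 dB

|j0.47 + 2.7| = √(0.47² + 2.7²) = 2.741
|L(j0.47)| = 32.2 / 2.741 = 11.749
20 log₁₀(11.749) = 21.400 dB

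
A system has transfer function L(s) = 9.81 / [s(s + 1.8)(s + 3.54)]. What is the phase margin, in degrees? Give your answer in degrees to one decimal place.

Gain crossover: |L(jω)| = 1 at ω ≈ 1.21 rad s⁻¹.
∠L(j1.21) = −90° − arctan(1.21/1.8) − arctan(1.21/3.54) ≈ -142.76°
PM = 180° + (-142.76°) = 37.24°

37.2°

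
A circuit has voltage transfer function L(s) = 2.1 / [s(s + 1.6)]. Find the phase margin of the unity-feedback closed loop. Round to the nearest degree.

56 deg

Gain crossover: |L(jω)| = 1 at ω ≈ 1.09 rad s⁻¹.
∠L(j1.09) = −90° − arctan(1.09/1.6) ≈ -124.17°
PM = 180° + (-124.17°) = 55.83°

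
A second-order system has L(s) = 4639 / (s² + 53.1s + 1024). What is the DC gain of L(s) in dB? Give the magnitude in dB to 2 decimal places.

13.12 dB

L(0) = 4639 / 1024 = 4.5303
20 log₁₀(4.5303) = 13.122 dB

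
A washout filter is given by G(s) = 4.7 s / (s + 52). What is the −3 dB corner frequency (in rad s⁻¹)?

52 rad s⁻¹

For a single-pole high-pass, the −3 dB point is at the pole: ω = 52 rad s⁻¹.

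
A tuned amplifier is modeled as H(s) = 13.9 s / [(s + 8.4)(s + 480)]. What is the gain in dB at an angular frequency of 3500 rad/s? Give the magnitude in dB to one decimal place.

|j3500| = 3500
|j3500 + 8.4| = √(3500² + 8.4²) = 3500
|j3500 + 480| = √(3500² + 480²) = 3533
|H(j3500)| = 13.9 × 3500 / (3500 × 3533) = 0.0039346
20 log₁₀(0.0039346) = -48.10 dB

-48.1 dB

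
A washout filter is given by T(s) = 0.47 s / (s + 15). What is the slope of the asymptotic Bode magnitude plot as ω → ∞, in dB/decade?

With 1 zero and 1 pole, the high-frequency asymptotic slope is 20 × (1 − 1) = 0 dB/decade.

0 dB/decade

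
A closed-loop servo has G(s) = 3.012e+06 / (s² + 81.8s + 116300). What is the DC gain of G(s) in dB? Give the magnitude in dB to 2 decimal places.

G(0) = 3.012e+06 / 116300 = 25.899
20 log₁₀(25.899) = 28.266 dB

28.27 dB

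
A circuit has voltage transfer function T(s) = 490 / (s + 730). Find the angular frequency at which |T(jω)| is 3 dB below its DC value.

For a single-pole low-pass, the −3 dB point is at the pole: ω = 730 rad/s.

730 rad/s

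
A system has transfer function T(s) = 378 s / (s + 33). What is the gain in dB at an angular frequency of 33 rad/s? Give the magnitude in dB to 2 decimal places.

48.54 dB

|j33| = 33
|j33 + 33| = √(33² + 33²) = 46.67
|T(j33)| = 378 × 33 / 46.67 = 267.29
20 log₁₀(267.29) = 48.540 dB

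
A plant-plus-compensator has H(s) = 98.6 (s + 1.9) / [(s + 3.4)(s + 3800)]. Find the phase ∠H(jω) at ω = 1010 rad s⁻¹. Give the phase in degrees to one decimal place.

-14.8 deg

∠(j1010 + 1.9) = arctan(1010/1.9) = 89.89°
∠(j1010 + 3.4) = arctan(1010/3.4) = 89.81°
∠(j1010 + 3800) = arctan(1010/3800) = 14.88°
∠H(j1010) = 89.89° − (89.81° + 14.88°) = -14.80°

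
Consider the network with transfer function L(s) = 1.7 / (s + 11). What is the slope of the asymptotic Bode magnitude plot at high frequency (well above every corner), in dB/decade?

With 0 zeros and 1 pole, the high-frequency asymptotic slope is 20 × (0 − 1) = -20 dB/decade.

-20 dB/decade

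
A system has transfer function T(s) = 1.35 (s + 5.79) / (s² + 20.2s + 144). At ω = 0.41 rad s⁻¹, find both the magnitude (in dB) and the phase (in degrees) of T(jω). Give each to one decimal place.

|j0.41 + 5.79| = √(0.41² + 5.79²) = 5.804
|(j0.41)² + 20.2(j0.41) + 144| = |143.83 + j8.282| = 144.1
|T(j0.41)| = 1.35 × 5.804 / 144.1 = 0.054391
20 log₁₀(0.054391) = -25.29 dB
∠(j0.41 + 5.79) = arctan(0.41/5.79) = 4.05°
∠[(j0.41)² + 20.2(j0.41) + 144] = ∠[143.83 + j8.282] = 3.30°
∠T(j0.41) = 4.05° − 3.30° = 0.75°

|T| = -25.3 dB, ∠T = 0.8°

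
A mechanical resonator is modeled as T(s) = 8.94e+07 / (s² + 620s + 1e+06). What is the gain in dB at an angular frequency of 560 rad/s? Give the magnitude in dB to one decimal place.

|(j560)² + 620(j560) + 1e+06| = |6.864e+05 + j3.472e+05| = 7.692e+05
|T(j560)| = 8.94e+07 / 7.692e+05 = 116.22
20 log₁₀(116.22) = 41.31 dB

41.3 dB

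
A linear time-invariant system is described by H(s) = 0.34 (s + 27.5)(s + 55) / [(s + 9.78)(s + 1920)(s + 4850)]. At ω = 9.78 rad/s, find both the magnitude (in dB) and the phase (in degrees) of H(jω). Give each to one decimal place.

|j9.78 + 27.5| = √(9.78² + 27.5²) = 29.19
|j9.78 + 55| = √(9.78² + 55²) = 55.86
|j9.78 + 9.78| = √(9.78² + 9.78²) = 13.83
|j9.78 + 1920| = √(9.78² + 1920²) = 1920
|j9.78 + 4850| = √(9.78² + 4850²) = 4850
|H(j9.78)| = 0.34 × 29.19 × 55.86 / (13.83 × 1920 × 4850) = 4.3042e-06
20 log₁₀(4.3042e-06) = -107.32 dB
∠(j9.78 + 27.5) = arctan(9.78/27.5) = 19.58°
∠(j9.78 + 55) = arctan(9.78/55) = 10.08°
∠(j9.78 + 9.78) = arctan(9.78/9.78) = 45.00°
∠(j9.78 + 1920) = arctan(9.78/1920) = 0.29°
∠(j9.78 + 4850) = arctan(9.78/4850) = 0.12°
∠H(j9.78) = 19.58° + 10.08° − (45.00° + 0.29° + 0.12°) = -15.75°

|H| = -107.3 dB, ∠H = -15.7°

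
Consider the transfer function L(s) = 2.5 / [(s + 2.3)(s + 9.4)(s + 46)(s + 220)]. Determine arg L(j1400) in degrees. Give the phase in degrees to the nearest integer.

-349 deg

∠(j1400 + 2.3) = arctan(1400/2.3) = 89.91°
∠(j1400 + 9.4) = arctan(1400/9.4) = 89.62°
∠(j1400 + 46) = arctan(1400/46) = 88.12°
∠(j1400 + 220) = arctan(1400/220) = 81.07°
∠L(j1400) = − (89.91° + 89.62° + 88.12° + 81.07°) = -348.71°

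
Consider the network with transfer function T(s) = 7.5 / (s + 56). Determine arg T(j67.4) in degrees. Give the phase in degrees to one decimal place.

∠(j67.4 + 56) = arctan(67.4/56) = 50.28°
∠T(j67.4) = −50.28° = -50.28°

-50.3°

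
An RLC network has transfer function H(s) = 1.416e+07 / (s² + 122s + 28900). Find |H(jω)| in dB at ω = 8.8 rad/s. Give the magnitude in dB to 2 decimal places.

53.82 dB

|(j8.8)² + 122(j8.8) + 28900| = |28823 + j1073.6| = 2.884e+04
|H(j8.8)| = 1.416e+07 / 2.884e+04 = 490.94
20 log₁₀(490.94) = 53.821 dB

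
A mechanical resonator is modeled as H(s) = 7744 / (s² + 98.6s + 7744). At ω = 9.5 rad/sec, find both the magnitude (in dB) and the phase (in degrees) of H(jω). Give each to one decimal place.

|H| = 0.0 dB, ∠H = -7.0 deg

|(j9.5)² + 98.6(j9.5) + 7744| = |7653.8 + j936.7| = 7711
|H(j9.5)| = 7744 / 7711 = 1.0043
20 log₁₀(1.0043) = 0.04 dB
∠[(j9.5)² + 98.6(j9.5) + 7744] = ∠[7653.8 + j936.7] = 6.98°
∠H(j9.5) = −6.98° = -6.98°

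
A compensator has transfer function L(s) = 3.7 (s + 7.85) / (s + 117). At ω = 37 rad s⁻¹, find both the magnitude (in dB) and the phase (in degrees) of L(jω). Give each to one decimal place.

|j37 + 7.85| = √(37² + 7.85²) = 37.82
|j37 + 117| = √(37² + 117²) = 122.7
|L(j37)| = 3.7 × 37.82 / 122.7 = 1.1405
20 log₁₀(1.1405) = 1.14 dB
∠(j37 + 7.85) = arctan(37/7.85) = 78.02°
∠(j37 + 117) = arctan(37/117) = 17.55°
∠L(j37) = 78.02° − 17.55° = 60.47°

|L| = 1.1 dB, ∠L = 60.5°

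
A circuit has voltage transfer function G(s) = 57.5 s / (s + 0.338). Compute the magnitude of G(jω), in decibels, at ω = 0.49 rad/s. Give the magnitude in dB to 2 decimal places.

|j0.49| = 0.49
|j0.49 + 0.338| = √(0.49² + 0.338²) = 0.5953
|G(j0.49)| = 57.5 × 0.49 / 0.5953 = 47.332
20 log₁₀(47.332) = 33.503 dB

33.50 dB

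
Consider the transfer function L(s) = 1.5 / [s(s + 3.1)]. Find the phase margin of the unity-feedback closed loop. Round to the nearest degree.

Gain crossover: |L(jω)| = 1 at ω ≈ 0.478 rad/s.
∠L(j0.478) = −90° − arctan(0.478/3.1) ≈ -98.77°
PM = 180° + (-98.77°) = 81.23°

81 deg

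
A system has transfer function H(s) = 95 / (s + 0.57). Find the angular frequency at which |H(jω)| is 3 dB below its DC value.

For a single-pole low-pass, the −3 dB point is at the pole: ω = 0.57 rad/s.

0.57 rad/s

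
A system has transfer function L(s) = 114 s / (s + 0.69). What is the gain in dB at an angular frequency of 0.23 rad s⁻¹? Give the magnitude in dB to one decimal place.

31.1 dB

|j0.23| = 0.23
|j0.23 + 0.69| = √(0.23² + 0.69²) = 0.7273
|L(j0.23)| = 114 × 0.23 / 0.7273 = 36.05
20 log₁₀(36.05) = 31.14 dB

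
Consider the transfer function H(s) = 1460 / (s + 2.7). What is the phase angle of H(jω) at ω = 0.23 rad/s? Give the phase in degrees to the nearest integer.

∠(j0.23 + 2.7) = arctan(0.23/2.7) = 4.87°
∠H(j0.23) = −4.87° = -4.87°

-5°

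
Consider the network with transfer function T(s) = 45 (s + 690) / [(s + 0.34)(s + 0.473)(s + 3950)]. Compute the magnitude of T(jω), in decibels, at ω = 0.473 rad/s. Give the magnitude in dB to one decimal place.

|j0.473 + 690| = √(0.473² + 690²) = 690
|j0.473 + 0.34| = √(0.473² + 0.34²) = 0.5825
|j0.473 + 0.473| = √(0.473² + 0.473²) = 0.6689
|j0.473 + 3950| = √(0.473² + 3950²) = 3950
|T(j0.473)| = 45 × 690 / (0.5825 × 0.6689 × 3950) = 20.173
20 log₁₀(20.173) = 26.10 dB

26.1 dB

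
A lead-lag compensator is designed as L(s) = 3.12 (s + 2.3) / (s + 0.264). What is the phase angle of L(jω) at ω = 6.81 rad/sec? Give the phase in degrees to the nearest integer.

∠(j6.81 + 2.3) = arctan(6.81/2.3) = 71.34°
∠(j6.81 + 0.264) = arctan(6.81/0.264) = 87.78°
∠L(j6.81) = 71.34° − 87.78° = -16.44°

-16°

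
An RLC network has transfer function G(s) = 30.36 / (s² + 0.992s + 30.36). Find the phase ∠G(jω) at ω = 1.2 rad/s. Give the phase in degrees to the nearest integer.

-2°

∠[(j1.2)² + 0.992(j1.2) + 30.36] = ∠[28.92 + j1.1904] = 2.36°
∠G(j1.2) = −2.36° = -2.36°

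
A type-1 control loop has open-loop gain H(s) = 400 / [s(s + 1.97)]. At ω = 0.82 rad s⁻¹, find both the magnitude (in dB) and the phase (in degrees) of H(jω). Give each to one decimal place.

|H| = 47.2 dB, ∠H = -112.6°

|j0.82 + 1.97| = √(0.82² + 1.97²) = 2.134
|j0.82| = 0.82
|H(j0.82)| = 400 / (2.134 × 0.82) = 228.6
20 log₁₀(228.6) = 47.18 dB
∠(j0.82 + 1.97) = arctan(0.82/1.97) = 22.60°
∠(j0.82) = 90.00°
∠H(j0.82) = − (22.60° + 90.00°) = -112.60°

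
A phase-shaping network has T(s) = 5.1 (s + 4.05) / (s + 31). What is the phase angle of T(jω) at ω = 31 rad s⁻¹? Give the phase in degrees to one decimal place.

∠(j31 + 4.05) = arctan(31/4.05) = 82.56°
∠(j31 + 31) = arctan(31/31) = 45.00°
∠T(j31) = 82.56° − 45.00° = 37.56°

37.6°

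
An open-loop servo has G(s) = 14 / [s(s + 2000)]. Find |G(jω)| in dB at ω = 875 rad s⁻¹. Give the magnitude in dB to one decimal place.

-102.7 dB

|j875 + 2000| = √(875² + 2000²) = 2183
|j875| = 875
|G(j875)| = 14 / (2183 × 875) = 7.3293e-06
20 log₁₀(7.3293e-06) = -102.70 dB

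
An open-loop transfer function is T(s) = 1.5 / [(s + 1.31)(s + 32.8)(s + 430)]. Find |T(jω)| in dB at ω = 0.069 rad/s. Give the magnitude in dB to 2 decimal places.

-81.82 dB

|j0.069 + 1.31| = √(0.069² + 1.31²) = 1.312
|j0.069 + 32.8| = √(0.069² + 32.8²) = 32.8
|j0.069 + 430| = √(0.069² + 430²) = 430
|T(j0.069)| = 1.5 / (1.312 × 32.8 × 430) = 8.1073e-05
20 log₁₀(8.1073e-05) = -81.822 dB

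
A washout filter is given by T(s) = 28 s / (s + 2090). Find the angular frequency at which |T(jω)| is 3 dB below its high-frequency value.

For a single-pole high-pass, the −3 dB point is at the pole: ω = 2090 rad/sec.

2090 rad/sec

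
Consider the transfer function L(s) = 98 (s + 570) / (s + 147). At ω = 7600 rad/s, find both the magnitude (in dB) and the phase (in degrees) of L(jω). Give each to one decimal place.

|j7600 + 570| = √(7600² + 570²) = 7621
|j7600 + 147| = √(7600² + 147²) = 7601
|L(j7600)| = 98 × 7621 / 7601 = 98.257
20 log₁₀(98.257) = 39.85 dB
∠(j7600 + 570) = arctan(7600/570) = 85.71°
∠(j7600 + 147) = arctan(7600/147) = 88.89°
∠L(j7600) = 85.71° − 88.89° = -3.18°

|L| = 39.8 dB, ∠L = -3.2 deg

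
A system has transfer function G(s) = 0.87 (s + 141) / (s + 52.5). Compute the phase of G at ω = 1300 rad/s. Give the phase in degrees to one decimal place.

-3.9°

∠(j1300 + 141) = arctan(1300/141) = 83.81°
∠(j1300 + 52.5) = arctan(1300/52.5) = 87.69°
∠G(j1300) = 83.81° − 87.69° = -3.88°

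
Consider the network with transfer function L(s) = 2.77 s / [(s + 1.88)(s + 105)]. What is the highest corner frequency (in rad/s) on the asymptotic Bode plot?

Break frequencies occur at each pole and zero magnitude: 1.88 rad/s, 105 rad/s.
The highest is 105 rad/s.

105 rad/s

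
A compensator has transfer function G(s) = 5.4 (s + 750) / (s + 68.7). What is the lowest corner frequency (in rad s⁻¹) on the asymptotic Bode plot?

68.7 rad s⁻¹

Break frequencies occur at each pole and zero magnitude: 68.7 rad s⁻¹, 750 rad s⁻¹.
The lowest is 68.7 rad s⁻¹.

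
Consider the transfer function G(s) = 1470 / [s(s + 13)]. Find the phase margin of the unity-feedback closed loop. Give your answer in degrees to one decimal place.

19.2 deg

Gain crossover: |G(jω)| = 1 at ω ≈ 37.3 rad s⁻¹.
∠G(j37.3) = −90° − arctan(37.3/13) ≈ -160.76°
PM = 180° + (-160.76°) = 19.24°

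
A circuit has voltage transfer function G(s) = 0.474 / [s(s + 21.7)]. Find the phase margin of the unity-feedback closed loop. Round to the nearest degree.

Gain crossover: |G(jω)| = 1 at ω ≈ 0.0218 rad s⁻¹.
∠G(j0.0218) = −90° − arctan(0.0218/21.7) ≈ -90.06°
PM = 180° + (-90.06°) = 89.94°

90°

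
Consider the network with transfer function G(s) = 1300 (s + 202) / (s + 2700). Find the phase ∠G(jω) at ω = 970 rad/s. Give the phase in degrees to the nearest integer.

∠(j970 + 202) = arctan(970/202) = 78.24°
∠(j970 + 2700) = arctan(970/2700) = 19.76°
∠G(j970) = 78.24° − 19.76° = 58.48°

58°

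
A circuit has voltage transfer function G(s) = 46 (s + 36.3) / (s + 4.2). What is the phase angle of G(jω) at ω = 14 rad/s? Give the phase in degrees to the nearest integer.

-52°

∠(j14 + 36.3) = arctan(14/36.3) = 21.09°
∠(j14 + 4.2) = arctan(14/4.2) = 73.30°
∠G(j14) = 21.09° − 73.30° = -52.21°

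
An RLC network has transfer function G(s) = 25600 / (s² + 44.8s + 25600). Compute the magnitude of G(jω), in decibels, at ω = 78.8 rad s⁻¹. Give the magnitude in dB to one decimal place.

2.3 dB

|(j78.8)² + 44.8(j78.8) + 25600| = |19391 + j3530.2| = 1.971e+04
|G(j78.8)| = 25600 / 1.971e+04 = 1.2989
20 log₁₀(1.2989) = 2.27 dB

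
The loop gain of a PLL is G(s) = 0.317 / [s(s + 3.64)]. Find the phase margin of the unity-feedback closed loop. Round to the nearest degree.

89 deg

Gain crossover: |G(jω)| = 1 at ω ≈ 0.0871 rad/s.
∠G(j0.0871) = −90° − arctan(0.0871/3.64) ≈ -91.37°
PM = 180° + (-91.37°) = 88.63°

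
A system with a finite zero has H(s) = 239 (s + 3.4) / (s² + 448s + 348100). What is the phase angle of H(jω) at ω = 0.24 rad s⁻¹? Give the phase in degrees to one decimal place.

∠(j0.24 + 3.4) = arctan(0.24/3.4) = 4.04°
∠[(j0.24)² + 448(j0.24) + 348100] = ∠[3.481e+05 + j107.52] = 0.02°
∠H(j0.24) = 4.04° − 0.02° = 4.02°

4.0°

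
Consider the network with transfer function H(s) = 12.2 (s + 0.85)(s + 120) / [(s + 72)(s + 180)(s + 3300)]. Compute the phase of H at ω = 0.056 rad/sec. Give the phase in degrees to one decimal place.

∠(j0.056 + 0.85) = arctan(0.056/0.85) = 3.77°
∠(j0.056 + 120) = arctan(0.056/120) = 0.03°
∠(j0.056 + 72) = arctan(0.056/72) = 0.04°
∠(j0.056 + 180) = arctan(0.056/180) = 0.02°
∠(j0.056 + 3300) = arctan(0.056/3300) = 0.00°
∠H(j0.056) = 3.77° + 0.03° − (0.04° + 0.02° + 0.00°) = 3.73°

3.7 deg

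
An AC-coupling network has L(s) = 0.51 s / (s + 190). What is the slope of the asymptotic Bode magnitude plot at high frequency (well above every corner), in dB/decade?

0 dB/decade

With 1 zero and 1 pole, the high-frequency asymptotic slope is 20 × (1 − 1) = 0 dB/decade.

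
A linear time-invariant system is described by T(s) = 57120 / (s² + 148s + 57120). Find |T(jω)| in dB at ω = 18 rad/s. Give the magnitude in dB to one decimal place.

|(j18)² + 148(j18) + 57120| = |56796 + j2664| = 5.686e+04
|T(j18)| = 57120 / 5.686e+04 = 1.0046
20 log₁₀(1.0046) = 0.04 dB

0.0 dB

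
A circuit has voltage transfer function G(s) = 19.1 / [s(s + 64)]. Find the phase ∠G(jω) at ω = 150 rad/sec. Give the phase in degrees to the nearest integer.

-157°

∠(j150 + 64) = arctan(150/64) = 66.89°
∠(j150) = 90.00°
∠G(j150) = − (66.89° + 90.00°) = -156.89°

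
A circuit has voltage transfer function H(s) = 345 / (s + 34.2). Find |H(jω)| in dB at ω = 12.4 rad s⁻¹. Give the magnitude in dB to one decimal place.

19.5 dB

|j12.4 + 34.2| = √(12.4² + 34.2²) = 36.38
|H(j12.4)| = 345 / 36.38 = 9.4836
20 log₁₀(9.4836) = 19.54 dB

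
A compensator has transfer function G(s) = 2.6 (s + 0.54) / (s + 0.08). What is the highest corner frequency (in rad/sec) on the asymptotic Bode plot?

Break frequencies occur at each pole and zero magnitude: 0.08 rad/sec, 0.54 rad/sec.
The highest is 0.54 rad/sec.

0.54 rad/sec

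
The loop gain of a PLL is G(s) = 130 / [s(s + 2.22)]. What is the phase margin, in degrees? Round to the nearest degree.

11°

Gain crossover: |G(jω)| = 1 at ω ≈ 11.3 rad s⁻¹.
∠G(j11.3) = −90° − arctan(11.3/2.22) ≈ -168.88°
PM = 180° + (-168.88°) = 11.12°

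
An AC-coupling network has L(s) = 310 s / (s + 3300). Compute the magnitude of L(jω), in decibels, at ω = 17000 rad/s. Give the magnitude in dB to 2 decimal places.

|j17000| = 1.7e+04
|j17000 + 3300| = √(17000² + 3300²) = 1.732e+04
|L(j17000)| = 310 × 1.7e+04 / 1.732e+04 = 304.32
20 log₁₀(304.32) = 49.667 dB

49.67 dB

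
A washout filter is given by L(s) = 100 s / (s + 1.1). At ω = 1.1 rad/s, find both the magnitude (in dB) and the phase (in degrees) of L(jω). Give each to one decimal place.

|L| = 37.0 dB, ∠L = 45.0°

|j1.1| = 1.1
|j1.1 + 1.1| = √(1.1² + 1.1²) = 1.556
|L(j1.1)| = 100 × 1.1 / 1.556 = 70.711
20 log₁₀(70.711) = 36.99 dB
∠(j1.1) = 90.00°
∠(j1.1 + 1.1) = arctan(1.1/1.1) = 45.00°
∠L(j1.1) = 90.00° − 45.00° = 45.00°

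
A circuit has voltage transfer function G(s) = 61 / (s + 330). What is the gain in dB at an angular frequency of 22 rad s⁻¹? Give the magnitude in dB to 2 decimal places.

-14.68 dB

|j22 + 330| = √(22² + 330²) = 330.7
|G(j22)| = 61 / 330.7 = 0.18444
20 log₁₀(0.18444) = -14.683 dB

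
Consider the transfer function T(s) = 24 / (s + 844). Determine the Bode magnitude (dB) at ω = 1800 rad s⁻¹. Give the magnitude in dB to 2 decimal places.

-38.36 dB

|j1800 + 844| = √(1800² + 844²) = 1988
|T(j1800)| = 24 / 1988 = 0.012072
20 log₁₀(0.012072) = -38.364 dB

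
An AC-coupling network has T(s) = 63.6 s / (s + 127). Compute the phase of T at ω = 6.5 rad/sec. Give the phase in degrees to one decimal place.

87.1°

∠(j6.5) = 90.00°
∠(j6.5 + 127) = arctan(6.5/127) = 2.93°
∠T(j6.5) = 90.00° − 2.93° = 87.07°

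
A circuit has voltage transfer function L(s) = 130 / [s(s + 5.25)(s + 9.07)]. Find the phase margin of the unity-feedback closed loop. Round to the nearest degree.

51°

Gain crossover: |L(jω)| = 1 at ω ≈ 2.4 rad/s.
∠L(j2.4) = −90° − arctan(2.4/5.25) − arctan(2.4/9.07) ≈ -129.39°
PM = 180° + (-129.39°) = 50.61°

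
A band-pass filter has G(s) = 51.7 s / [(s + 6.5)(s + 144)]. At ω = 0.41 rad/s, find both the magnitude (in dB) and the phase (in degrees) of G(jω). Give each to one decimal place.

|G| = -32.9 dB, ∠G = 86.2°

|j0.41| = 0.41
|j0.41 + 6.5| = √(0.41² + 6.5²) = 6.513
|j0.41 + 144| = √(0.41² + 144²) = 144
|G(j0.41)| = 51.7 × 0.41 / (6.513 × 144) = 0.022601
20 log₁₀(0.022601) = -32.92 dB
∠(j0.41) = 90.00°
∠(j0.41 + 6.5) = arctan(0.41/6.5) = 3.61°
∠(j0.41 + 144) = arctan(0.41/144) = 0.16°
∠G(j0.41) = 90.00° − (3.61° + 0.16°) = 86.23°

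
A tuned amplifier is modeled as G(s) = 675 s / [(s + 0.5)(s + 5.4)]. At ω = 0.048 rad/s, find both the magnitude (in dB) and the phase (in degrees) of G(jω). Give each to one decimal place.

|j0.048| = 0.048
|j0.048 + 0.5| = √(0.048² + 0.5²) = 0.5023
|j0.048 + 5.4| = √(0.048² + 5.4²) = 5.4
|G(j0.048)| = 675 × 0.048 / (0.5023 × 5.4) = 11.945
20 log₁₀(11.945) = 21.54 dB
∠(j0.048) = 90.00°
∠(j0.048 + 0.5) = arctan(0.048/0.5) = 5.48°
∠(j0.048 + 5.4) = arctan(0.048/5.4) = 0.51°
∠G(j0.048) = 90.00° − (5.48° + 0.51°) = 84.01°

|G| = 21.5 dB, ∠G = 84.0°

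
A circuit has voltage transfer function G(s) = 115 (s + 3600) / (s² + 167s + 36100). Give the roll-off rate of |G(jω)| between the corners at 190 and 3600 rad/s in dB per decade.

-40 dB/decade

In this band the factors already past their corner are: complex pole pair at ωₙ ≈ 190; net slope = -40 dB/decade.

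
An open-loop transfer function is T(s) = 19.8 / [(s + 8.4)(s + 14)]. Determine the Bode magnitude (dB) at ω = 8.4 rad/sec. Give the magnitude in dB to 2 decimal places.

|j8.4 + 8.4| = √(8.4² + 8.4²) = 11.88
|j8.4 + 14| = √(8.4² + 14²) = 16.33
|T(j8.4)| = 19.8 / (11.88 × 16.33) = 0.10209
20 log₁₀(0.10209) = -19.821 dB

-19.82 dB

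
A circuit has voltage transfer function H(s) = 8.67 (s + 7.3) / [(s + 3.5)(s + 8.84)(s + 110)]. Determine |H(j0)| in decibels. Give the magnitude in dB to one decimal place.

H(0) = 8.67 × 7.3 / (3.5 × 8.84 × 110) = 0.018596
20 log₁₀(0.018596) = -34.61 dB

-34.6 dB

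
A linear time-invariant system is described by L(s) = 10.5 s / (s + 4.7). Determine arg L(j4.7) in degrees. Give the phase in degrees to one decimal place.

∠(j4.7) = 90.00°
∠(j4.7 + 4.7) = arctan(4.7/4.7) = 45.00°
∠L(j4.7) = 90.00° − 45.00° = 45.00°

45.0°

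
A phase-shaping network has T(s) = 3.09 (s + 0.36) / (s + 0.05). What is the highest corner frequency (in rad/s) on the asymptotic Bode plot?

Break frequencies occur at each pole and zero magnitude: 0.05 rad/s, 0.36 rad/s.
The highest is 0.36 rad/s.

0.36 rad/s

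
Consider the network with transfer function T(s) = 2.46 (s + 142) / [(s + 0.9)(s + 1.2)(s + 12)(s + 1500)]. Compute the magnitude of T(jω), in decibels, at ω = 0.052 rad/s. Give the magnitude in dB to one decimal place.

|j0.052 + 142| = √(0.052² + 142²) = 142
|j0.052 + 0.9| = √(0.052² + 0.9²) = 0.9015
|j0.052 + 1.2| = √(0.052² + 1.2²) = 1.201
|j0.052 + 12| = √(0.052² + 12²) = 12
|j0.052 + 1500| = √(0.052² + 1500²) = 1500
|T(j0.052)| = 2.46 × 142 / (0.9015 × 1.201 × 12 × 1500) = 0.017922
20 log₁₀(0.017922) = -34.93 dB

-34.9 dB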